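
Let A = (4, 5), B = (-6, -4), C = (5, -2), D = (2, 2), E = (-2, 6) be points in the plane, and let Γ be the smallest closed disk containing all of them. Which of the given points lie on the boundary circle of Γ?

A smallest enclosing disk is always determined by at most three of the input points on its boundary.
The farthest pair is A–B with squared distance 181. The circle on this segment as diameter has centre (-1, 0.5) and r² = 181/4 = 45.25.
Check C: distance² to centre = 42.25 ≤ 45.25, so it lies inside.
All remaining points lie in this disk, and no smaller disk contains both endpoints, so this is the minimum enclosing circle.
The points at distance exactly r from the centre are A, B — 2 points.

A, B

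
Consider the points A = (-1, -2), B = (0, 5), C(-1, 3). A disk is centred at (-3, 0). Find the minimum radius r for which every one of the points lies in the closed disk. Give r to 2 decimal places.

The required radius is the distance from (-3, 0) to the farthest point.
Squared distances: 8, 34, 13.
Maximum is 34, attained at B.
r = √34 ≈ 5.83.

5.83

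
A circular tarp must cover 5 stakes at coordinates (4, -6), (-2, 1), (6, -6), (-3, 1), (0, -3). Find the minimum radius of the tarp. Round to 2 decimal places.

The minimum enclosing circle of a finite set is fixed by two of the points (as a diameter) or three (as a circumcircle).
The farthest pair is (6, -6)–(-3, 1) with squared distance 130. The circle on this segment as diameter has centre (1.5, -2.5) and r² = 130/4 = 32.5.
Check (4, -6): distance² to centre = 18.5 ≤ 32.5, so it lies inside.
All remaining points lie in this disk, and no smaller disk contains both endpoints, so this is the minimum enclosing circle.
r = √(32.5) ≈ 5.70.

5.70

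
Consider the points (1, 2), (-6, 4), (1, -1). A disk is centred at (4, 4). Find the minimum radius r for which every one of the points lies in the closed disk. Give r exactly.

10

The required radius is the distance from (4, 4) to the farthest point.
Squared distances: 13, 100, 34.
Maximum is 100, attained at (-6, 4).
r = √100 = 10.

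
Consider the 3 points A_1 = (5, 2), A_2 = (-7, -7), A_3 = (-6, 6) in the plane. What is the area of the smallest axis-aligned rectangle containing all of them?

x ranges over [-7, 5], width 12.
y ranges over [-7, 6], height 13.
Area = 12 × 13 = 156.

156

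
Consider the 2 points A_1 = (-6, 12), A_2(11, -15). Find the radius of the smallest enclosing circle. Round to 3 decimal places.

The smallest circle enclosing two points has them as diameter endpoints.
Centre = midpoint = (2.5, -1.5); r² = |A_1A_2|²/4 = 1018/4 = 254.5.
r = √(254.5) ≈ 15.953.

15.953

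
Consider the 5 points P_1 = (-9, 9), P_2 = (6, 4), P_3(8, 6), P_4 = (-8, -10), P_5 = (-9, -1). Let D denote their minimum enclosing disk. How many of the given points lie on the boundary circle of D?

The minimum enclosing circle is determined by three boundary points: P_1, P_3, P_4.
Their circumcentre is (-1.85, -0.15) with r² = 134.845.
The farthest remaining point P_2 is at distance² 78.845 ≤ 134.845.
The points at distance exactly r from the centre are P_1, P_3, P_4 — 3 points.

3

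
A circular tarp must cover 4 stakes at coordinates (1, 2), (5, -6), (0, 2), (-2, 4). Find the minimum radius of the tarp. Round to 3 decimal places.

By Welzl's lemma the MEC is supported by two points (diametrically opposite) or three points (on a circumcircle).
The farthest pair is (5, -6)–(-2, 4) with squared distance 149. The circle on this segment as diameter has centre (1.5, -1) and r² = 149/4 = 37.25.
Check (1, 2): distance² to centre = 9.25 ≤ 37.25, so it lies inside.
All remaining points lie in this disk, and no smaller disk contains both endpoints, so this is the minimum enclosing circle.
r = √(37.25) ≈ 6.103.

6.103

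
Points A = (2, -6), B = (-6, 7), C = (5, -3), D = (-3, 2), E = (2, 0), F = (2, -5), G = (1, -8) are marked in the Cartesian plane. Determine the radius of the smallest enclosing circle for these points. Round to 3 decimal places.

The minimum enclosing circle of a finite set is fixed by two of the points (as a diameter) or three (as a circumcircle).
The farthest pair is B–G with squared distance 274. The circle on this segment as diameter has centre (-2.5, -0.5) and r² = 274/4 = 68.5.
Check A: distance² to centre = 50.5 ≤ 68.5, so it lies inside.
All remaining points lie in this disk, and no smaller disk contains both endpoints, so this is the minimum enclosing circle.
r = √(68.5) ≈ 8.276.

8.276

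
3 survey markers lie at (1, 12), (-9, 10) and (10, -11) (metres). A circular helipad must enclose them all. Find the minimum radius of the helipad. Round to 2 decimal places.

Call the three points A, B, C in the order given.
Side lengths²: AB² = 104, AC² = 610, BC² = 802.
Since BC² = 802 ≥ 610 + 104 = 714, the angle opposite BC is not acute, so the smallest enclosing circle has BC as diameter.
Centre = midpoint of BC = (0.5, -0.5), r² = 802/4 = 200.5.
r = √(200.5) ≈ 14.16.

14.16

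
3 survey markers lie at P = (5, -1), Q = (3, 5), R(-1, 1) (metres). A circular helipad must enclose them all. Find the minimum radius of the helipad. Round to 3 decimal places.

3.536

Side lengths²: PQ² = 40, PR² = 40, QR² = 32.
Since PR² = 40 < 40 + 32 = 72, the triangle is acute, so the smallest enclosing circle is the circumcircle.
Circumcentre = (2.5, 1.5), r² = 12.5.
r = √(12.5) ≈ 3.536.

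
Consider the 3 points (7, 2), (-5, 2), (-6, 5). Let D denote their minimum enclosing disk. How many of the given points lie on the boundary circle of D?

2

Call the three points A, B, C in the order given.
Side lengths²: AB² = 144, AC² = 178, BC² = 10.
Since AC² = 178 ≥ 144 + 10 = 154, the angle opposite AC is not acute, so the smallest enclosing circle has AC as diameter.
Centre = midpoint of AC = (0.5, 3.5), r² = 178/4 = 44.5.
The points at distance exactly r from the centre are (7, 2), (-6, 5) — 2 points.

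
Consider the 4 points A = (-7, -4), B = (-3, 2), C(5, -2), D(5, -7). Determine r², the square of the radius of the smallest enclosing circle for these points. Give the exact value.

A smallest enclosing disk is always determined by at most three of the input points on its boundary.
The minimum enclosing circle is determined by three boundary points: A, B, D.
Their circumcentre is (-17/28, -55/14) with r² = 32045/784.
The farthest remaining point C is at distance² 27565/784 ≤ 32045/784.

32045/784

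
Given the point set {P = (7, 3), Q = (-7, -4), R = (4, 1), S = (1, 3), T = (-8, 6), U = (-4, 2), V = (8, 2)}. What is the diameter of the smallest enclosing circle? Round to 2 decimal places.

A smallest enclosing disk is always determined by at most three of the input points on its boundary.
The minimum enclosing circle is determined by three boundary points: Q, T, V.
Their circumcentre is (-15/26, 22/13) with r² = 49793/676.
The farthest remaining point P is at distance² 39965/676 ≤ 49793/676.
Diameter = 2r = 2√(49793/676) ≈ 17.16.

17.16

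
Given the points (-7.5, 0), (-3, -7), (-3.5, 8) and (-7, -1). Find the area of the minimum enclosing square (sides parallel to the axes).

225

The bounding box has width 4.5 and height 15.
An axis-aligned square enclosing the set must have side ≥ max(width, height).
So the minimum side is max(4.5, 15) = 15.
Area = 15² = 225.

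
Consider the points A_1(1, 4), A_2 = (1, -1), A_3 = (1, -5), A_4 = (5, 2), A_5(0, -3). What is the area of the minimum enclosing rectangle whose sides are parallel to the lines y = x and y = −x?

49.5

In coordinates u = x + y, v = x − y the rectangle is axis-aligned; the map (x,y)→(u,v) scales areas by 2.
u-values: 5, 0, -4, 7, -3; range = 7 − (-4) = 11.
v-values: -3, 2, 6, 3, 3; range = 6 − (-3) = 9.
Area = (11 × 9) / 2 = 49.5.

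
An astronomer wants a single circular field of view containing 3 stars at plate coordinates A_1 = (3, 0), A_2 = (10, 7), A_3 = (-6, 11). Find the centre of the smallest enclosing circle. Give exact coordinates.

(1.8, 8.2)

Side lengths²: A_1A_2² = 98, A_1A_3² = 202, A_2A_3² = 272.
Since A_2A_3² = 272 < 202 + 98 = 300, the triangle is acute, so the smallest enclosing circle is the circumcircle.
Circumcentre = (1.8, 8.2), r² = 68.68.
Centre = (1.8, 8.2).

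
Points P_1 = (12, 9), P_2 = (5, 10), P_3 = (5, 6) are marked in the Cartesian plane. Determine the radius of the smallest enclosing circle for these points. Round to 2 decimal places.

3.85

Side lengths²: P_1P_2² = 50, P_1P_3² = 58, P_2P_3² = 16.
Since P_1P_3² = 58 < 50 + 16 = 66, the triangle is acute, so the smallest enclosing circle is the circumcircle.
Circumcentre = (58/7, 8), r² = 725/49.
r = √(725/49) ≈ 3.85.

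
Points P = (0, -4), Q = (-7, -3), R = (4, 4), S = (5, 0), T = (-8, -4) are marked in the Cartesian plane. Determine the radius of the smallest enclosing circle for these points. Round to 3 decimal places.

7.211

The minimum enclosing circle of a finite set is fixed by two of the points (as a diameter) or three (as a circumcircle).
The farthest pair is R–T with squared distance 208. The circle on this segment as diameter has centre (-2, 0) and r² = 208/4 = 52.
Check P: distance² to centre = 20 ≤ 52, so it lies inside.
All remaining points lie in this disk, and no smaller disk contains both endpoints, so this is the minimum enclosing circle.
r = √52 ≈ 7.211.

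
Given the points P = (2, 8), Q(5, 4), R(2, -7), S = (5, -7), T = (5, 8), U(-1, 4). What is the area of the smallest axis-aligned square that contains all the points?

The bounding box has width 6 and height 15.
An axis-aligned square enclosing the set must have side ≥ max(width, height).
So the minimum side is max(6, 15) = 15.
Area = 15² = 225.

225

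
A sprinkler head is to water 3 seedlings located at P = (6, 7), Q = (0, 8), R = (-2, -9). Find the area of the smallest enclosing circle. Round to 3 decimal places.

Side lengths²: PQ² = 37, PR² = 320, QR² = 293.
Since PR² = 320 < 293 + 37 = 330, the triangle is acute, so the smallest enclosing circle is the circumcircle.
Circumcentre = (21/13, -21/26), r² = 54205/676.
Area = π·r² = π·54205/676 ≈ 251.908.

251.908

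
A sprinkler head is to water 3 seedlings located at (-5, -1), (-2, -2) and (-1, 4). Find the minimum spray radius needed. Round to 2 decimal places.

3.24

Call the three points A, B, C in the order given.
Side lengths²: AB² = 10, AC² = 41, BC² = 37.
Since AC² = 41 < 37 + 10 = 47, the triangle is acute, so the smallest enclosing circle is the circumcircle.
Circumcentre = (-99/38, 45/38), r² = 7585/722.
r = √(7585/722) ≈ 3.24.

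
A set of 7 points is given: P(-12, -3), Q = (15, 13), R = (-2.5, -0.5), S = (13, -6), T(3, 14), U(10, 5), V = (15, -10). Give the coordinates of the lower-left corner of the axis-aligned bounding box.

x-range [-12, 15], y-range [-10, 14].
The lower-left corner is (-12, -10).

(-12, -10)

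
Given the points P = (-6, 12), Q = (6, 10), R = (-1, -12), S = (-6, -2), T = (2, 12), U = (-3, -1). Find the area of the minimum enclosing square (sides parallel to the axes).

576

The bounding box has width 12 and height 24.
An axis-aligned square enclosing the set must have side ≥ max(width, height).
So the minimum side is max(12, 24) = 24.
Area = 24² = 576.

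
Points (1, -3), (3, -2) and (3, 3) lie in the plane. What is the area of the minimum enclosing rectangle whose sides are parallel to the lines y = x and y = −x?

In coordinates u = x + y, v = x − y the rectangle is axis-aligned; the map (x,y)→(u,v) scales areas by 2.
u-values: -2, 1, 6; range = 6 − (-2) = 8.
v-values: 4, 5, 0; range = 5 − 0 = 5.
Area = (8 × 5) / 2 = 20.

20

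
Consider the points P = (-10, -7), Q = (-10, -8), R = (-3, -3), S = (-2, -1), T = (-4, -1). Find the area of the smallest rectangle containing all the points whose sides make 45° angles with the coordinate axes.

In coordinates u = x + y, v = x − y the rectangle is axis-aligned; the map (x,y)→(u,v) scales areas by 2.
u-values: -17, -18, -6, -3, -5; range = -3 − (-18) = 15.
v-values: -3, -2, 0, -1, -3; range = 0 − (-3) = 3.
Area = (15 × 3) / 2 = 22.5.

22.5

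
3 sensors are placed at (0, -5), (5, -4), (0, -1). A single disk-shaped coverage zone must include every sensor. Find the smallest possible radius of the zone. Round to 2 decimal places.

Call the three points A, B, C in the order given.
Side lengths²: AB² = 26, AC² = 16, BC² = 34.
Since BC² = 34 < 26 + 16 = 42, the triangle is acute, so the smallest enclosing circle is the circumcircle.
Circumcentre = (2.2, -3), r² = 8.84.
r = √(8.84) ≈ 2.97.

2.97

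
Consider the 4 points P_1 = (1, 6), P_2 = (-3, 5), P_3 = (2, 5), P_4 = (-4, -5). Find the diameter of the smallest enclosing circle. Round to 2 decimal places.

A smallest enclosing disk is always determined by at most three of the input points on its boundary.
The farthest pair is P_1–P_4 with squared distance 146. The circle on this segment as diameter has centre (-1.5, 0.5) and r² = 146/4 = 36.5.
Check P_2: distance² to centre = 22.5 ≤ 36.5, so it lies inside.
All remaining points lie in this disk, and no smaller disk contains both endpoints, so this is the minimum enclosing circle.
Diameter = 2r = 2√(36.5) ≈ 12.08.

12.08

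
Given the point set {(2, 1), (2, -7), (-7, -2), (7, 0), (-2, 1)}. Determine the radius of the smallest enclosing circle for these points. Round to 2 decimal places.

7.07

The farthest pair is (-7, -2)–(7, 0) with squared distance 200. The circle on this segment as diameter has centre (0, -1) and r² = 200/4 = 50.
Check (2, 1): distance² to centre = 8 ≤ 50, so it lies inside.
All remaining points lie in this disk, and no smaller disk contains both endpoints, so this is the minimum enclosing circle.
r = √50 ≈ 7.07.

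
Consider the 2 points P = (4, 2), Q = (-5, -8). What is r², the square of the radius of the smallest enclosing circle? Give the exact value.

The smallest circle enclosing two points has them as diameter endpoints.
Centre = midpoint = (-0.5, -3); r² = |PQ|²/4 = 181/4 = 45.25.

45.25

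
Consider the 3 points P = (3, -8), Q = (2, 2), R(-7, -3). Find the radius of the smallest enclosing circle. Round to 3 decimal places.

6.089

Side lengths²: PQ² = 101, PR² = 125, QR² = 106.
Since PR² = 125 < 106 + 101 = 207, the triangle is acute, so the smallest enclosing circle is the circumcircle.
Circumcentre = (-35/38, -127/38), r² = 26765/722.
r = √(26765/722) ≈ 6.089.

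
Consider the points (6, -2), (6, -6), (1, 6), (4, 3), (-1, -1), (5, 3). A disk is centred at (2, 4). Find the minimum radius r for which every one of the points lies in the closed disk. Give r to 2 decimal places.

The required radius is the distance from (2, 4) to the farthest point.
Squared distances: 52, 116, 5, 5, 34, 10.
Maximum is 116, attained at (6, -6).
r = √116 ≈ 10.77.

10.77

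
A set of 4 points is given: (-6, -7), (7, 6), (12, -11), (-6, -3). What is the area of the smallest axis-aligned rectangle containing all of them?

306

x ranges over [-6, 12], width 18.
y ranges over [-11, 6], height 17.
Area = 18 × 17 = 306.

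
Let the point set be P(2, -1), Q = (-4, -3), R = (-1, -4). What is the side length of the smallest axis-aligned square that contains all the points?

The bounding box has width 6 and height 3.
An axis-aligned square enclosing the set must have side ≥ max(width, height).
So the minimum side is max(6, 3) = 6.

6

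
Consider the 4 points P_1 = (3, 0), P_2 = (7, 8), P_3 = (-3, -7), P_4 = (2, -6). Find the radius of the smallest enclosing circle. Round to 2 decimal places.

The farthest pair is P_2–P_3 with squared distance 325. The circle on this segment as diameter has centre (2, 0.5) and r² = 325/4 = 81.25.
Check P_1: distance² to centre = 1.25 ≤ 81.25, so it lies inside.
All remaining points lie in this disk, and no smaller disk contains both endpoints, so this is the minimum enclosing circle.
r = √(81.25) ≈ 9.01.

9.01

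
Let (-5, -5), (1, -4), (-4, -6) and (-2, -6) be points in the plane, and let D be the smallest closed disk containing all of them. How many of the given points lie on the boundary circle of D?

2

By Welzl's lemma the MEC is supported by two points (diametrically opposite) or three points (on a circumcircle).
The farthest pair is (-5, -5)–(1, -4) with squared distance 37. The circle on this segment as diameter has centre (-2, -4.5) and r² = 37/4 = 9.25.
Check (-4, -6): distance² to centre = 6.25 ≤ 9.25, so it lies inside.
All remaining points lie in this disk, and no smaller disk contains both endpoints, so this is the minimum enclosing circle.
The points at distance exactly r from the centre are (-5, -5), (1, -4) — 2 points.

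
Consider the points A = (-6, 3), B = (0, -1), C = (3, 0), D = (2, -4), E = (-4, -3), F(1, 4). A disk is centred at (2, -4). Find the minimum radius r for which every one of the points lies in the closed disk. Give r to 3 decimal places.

The required radius is the distance from (2, -4) to the farthest point.
Squared distances: 113, 13, 17, 0, 37, 65.
Maximum is 113, attained at A.
r = √113 ≈ 10.630.

10.630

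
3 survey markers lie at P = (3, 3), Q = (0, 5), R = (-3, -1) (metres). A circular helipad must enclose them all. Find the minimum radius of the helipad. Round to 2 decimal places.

Side lengths²: PQ² = 13, PR² = 52, QR² = 45.
Since PR² = 52 < 45 + 13 = 58, the triangle is acute, so the smallest enclosing circle is the circumcircle.
Circumcentre = (-0.25, 1.375), r² = 13.203125.
r = √(13.203125) ≈ 3.63.

3.63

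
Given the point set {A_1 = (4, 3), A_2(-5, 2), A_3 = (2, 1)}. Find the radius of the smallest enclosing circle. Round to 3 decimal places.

4.528

Side lengths²: A_1A_2² = 82, A_1A_3² = 8, A_2A_3² = 50.
Since A_1A_2² = 82 ≥ 50 + 8 = 58, the angle opposite A_1A_2 is not acute, so the smallest enclosing circle has A_1A_2 as diameter.
Centre = midpoint of A_1A_2 = (-0.5, 2.5), r² = 82/4 = 20.5.
r = √(20.5) ≈ 4.528.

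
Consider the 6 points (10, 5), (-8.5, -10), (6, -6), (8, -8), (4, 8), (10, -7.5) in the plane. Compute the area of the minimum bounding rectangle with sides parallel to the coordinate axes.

x ranges over [-8.5, 10], width 18.5.
y ranges over [-10, 8], height 18.
Area = 18.5 × 18 = 333.

333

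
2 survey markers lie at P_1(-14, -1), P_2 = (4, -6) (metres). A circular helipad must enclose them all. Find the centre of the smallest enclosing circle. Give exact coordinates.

The smallest circle enclosing two points has them as diameter endpoints.
Centre = midpoint = (-5, -3.5); r² = |P_1P_2|²/4 = 349/4 = 87.25.
Centre = (-5, -3.5).

(-5, -3.5)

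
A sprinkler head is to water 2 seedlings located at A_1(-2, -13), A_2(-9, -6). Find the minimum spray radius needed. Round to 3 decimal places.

The smallest circle enclosing two points has them as diameter endpoints.
Centre = midpoint = (-5.5, -9.5); r² = |A_1A_2|²/4 = 98/4 = 24.5.
r = √(24.5) ≈ 4.950.

4.950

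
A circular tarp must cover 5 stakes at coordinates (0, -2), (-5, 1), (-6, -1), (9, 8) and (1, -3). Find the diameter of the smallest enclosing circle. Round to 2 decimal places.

By Welzl's lemma the MEC is supported by two points (diametrically opposite) or three points (on a circumcircle).
The farthest pair is (-6, -1)–(9, 8) with squared distance 306. The circle on this segment as diameter has centre (1.5, 3.5) and r² = 306/4 = 76.5.
Check (0, -2): distance² to centre = 32.5 ≤ 76.5, so it lies inside.
All remaining points lie in this disk, and no smaller disk contains both endpoints, so this is the minimum enclosing circle.
Diameter = 2r = 2√(76.5) ≈ 17.49.

17.49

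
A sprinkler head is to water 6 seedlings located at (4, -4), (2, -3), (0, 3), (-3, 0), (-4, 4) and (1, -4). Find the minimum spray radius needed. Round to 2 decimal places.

5.66

The farthest pair is (4, -4)–(-4, 4) with squared distance 128. The circle on this segment as diameter has centre (0, 0) and r² = 128/4 = 32.
Check (2, -3): distance² to centre = 13 ≤ 32, so it lies inside.
All remaining points lie in this disk, and no smaller disk contains both endpoints, so this is the minimum enclosing circle.
r = √32 ≈ 5.66.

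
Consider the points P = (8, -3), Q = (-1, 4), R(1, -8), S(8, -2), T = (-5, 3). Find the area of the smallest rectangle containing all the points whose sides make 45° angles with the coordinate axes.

123.5

In coordinates u = x + y, v = x − y the rectangle is axis-aligned; the map (x,y)→(u,v) scales areas by 2.
u-values: 5, 3, -7, 6, -2; range = 6 − (-7) = 13.
v-values: 11, -5, 9, 10, -8; range = 11 − (-8) = 19.
Area = (13 × 19) / 2 = 123.5.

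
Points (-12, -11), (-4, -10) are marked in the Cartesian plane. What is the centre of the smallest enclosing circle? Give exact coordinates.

(-8, -10.5)

The smallest circle enclosing two points has them as diameter endpoints.
Centre = midpoint = (-8, -10.5); r² = |(-12, -11)−(-4, -10)|²/4 = 65/4 = 16.25.
Centre = (-8, -10.5).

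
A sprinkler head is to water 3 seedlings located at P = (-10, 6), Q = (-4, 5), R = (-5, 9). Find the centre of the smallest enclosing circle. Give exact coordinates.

(-315/46, 295/46)

Side lengths²: PQ² = 37, PR² = 34, QR² = 17.
Since PQ² = 37 < 34 + 17 = 51, the triangle is acute, so the smallest enclosing circle is the circumcircle.
Circumcentre = (-315/46, 295/46), r² = 10693/1058.
Centre = (-315/46, 295/46).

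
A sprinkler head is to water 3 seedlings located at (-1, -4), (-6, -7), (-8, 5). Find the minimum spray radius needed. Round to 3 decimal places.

Call the three points A, B, C in the order given.
Side lengths²: AB² = 34, AC² = 130, BC² = 148.
Since BC² = 148 < 130 + 34 = 164, the triangle is acute, so the smallest enclosing circle is the circumcircle.
Circumcentre = (-69/11, -29/33), r² = 40885/1089.
r = √(40885/1089) ≈ 6.127.

6.127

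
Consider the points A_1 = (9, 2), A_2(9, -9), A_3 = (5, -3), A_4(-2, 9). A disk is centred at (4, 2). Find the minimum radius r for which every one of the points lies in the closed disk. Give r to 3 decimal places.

12.083

The required radius is the distance from (4, 2) to the farthest point.
Squared distances: 25, 146, 26, 85.
Maximum is 146, attained at A_2.
r = √146 ≈ 12.083.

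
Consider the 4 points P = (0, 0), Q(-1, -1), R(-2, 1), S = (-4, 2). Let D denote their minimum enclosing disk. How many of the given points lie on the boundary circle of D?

3

A smallest enclosing disk is always determined by at most three of the input points on its boundary.
The farthest pair is P–S with squared distance 20. The circle on this segment as diameter has centre (-2, 1) and r² = 20/4 = 5.
Check Q: distance² to centre = 5 ≤ 5, so it lies inside.
All remaining points lie in this disk, and no smaller disk contains both endpoints, so this is the minimum enclosing circle.
The points at distance exactly r from the centre are P, Q, S — 3 points.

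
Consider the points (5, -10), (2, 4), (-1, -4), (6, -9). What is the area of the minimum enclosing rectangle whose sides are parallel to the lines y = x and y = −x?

93.5

In coordinates u = x + y, v = x − y the rectangle is axis-aligned; the map (x,y)→(u,v) scales areas by 2.
u-values: -5, 6, -5, -3; range = 6 − (-5) = 11.
v-values: 15, -2, 3, 15; range = 15 − (-2) = 17.
Area = (11 × 17) / 2 = 93.5.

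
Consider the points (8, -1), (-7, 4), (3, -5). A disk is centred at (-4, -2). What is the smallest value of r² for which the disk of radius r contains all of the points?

145

The required radius is the distance from (-4, -2) to the farthest point.
Squared distances: 145, 45, 58.
Maximum is 145, attained at (8, -1).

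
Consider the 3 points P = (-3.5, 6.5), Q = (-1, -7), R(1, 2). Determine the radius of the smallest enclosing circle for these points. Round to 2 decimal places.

Side lengths²: PQ² = 188.5, PR² = 40.5, QR² = 85.
Since PQ² = 188.5 ≥ 85 + 40.5 = 125.5, the angle opposite PQ is not acute, so the smallest enclosing circle has PQ as diameter.
Centre = midpoint of PQ = (-2.25, -0.25), r² = 188.5/4 = 47.125.
r = √(47.125) ≈ 6.86.

6.86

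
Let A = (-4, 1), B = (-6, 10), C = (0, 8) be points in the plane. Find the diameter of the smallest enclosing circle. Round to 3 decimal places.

9.402

Side lengths²: AB² = 85, AC² = 65, BC² = 40.
Since AB² = 85 < 65 + 40 = 105, the triangle is acute, so the smallest enclosing circle is the circumcircle.
Circumcentre = (-4.1, 5.7), r² = 22.1.
Diameter = 2r = 2√(22.1) ≈ 9.402.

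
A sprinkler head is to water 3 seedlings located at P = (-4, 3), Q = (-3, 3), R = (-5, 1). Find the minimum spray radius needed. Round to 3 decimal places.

1.414

Side lengths²: PQ² = 1, PR² = 5, QR² = 8.
Since QR² = 8 ≥ 5 + 1 = 6, the angle opposite QR is not acute, so the smallest enclosing circle has QR as diameter.
Centre = midpoint of QR = (-4, 2), r² = 8/4 = 2.
r = √2 ≈ 1.414.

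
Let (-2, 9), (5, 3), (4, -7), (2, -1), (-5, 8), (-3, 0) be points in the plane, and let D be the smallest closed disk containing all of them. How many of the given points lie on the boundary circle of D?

2

A smallest enclosing disk is always determined by at most three of the input points on its boundary.
The farthest pair is (4, -7)–(-5, 8) with squared distance 306. The circle on this segment as diameter has centre (-0.5, 0.5) and r² = 306/4 = 76.5.
Check (-2, 9): distance² to centre = 74.5 ≤ 76.5, so it lies inside.
All remaining points lie in this disk, and no smaller disk contains both endpoints, so this is the minimum enclosing circle.
The points at distance exactly r from the centre are (4, -7), (-5, 8) — 2 points.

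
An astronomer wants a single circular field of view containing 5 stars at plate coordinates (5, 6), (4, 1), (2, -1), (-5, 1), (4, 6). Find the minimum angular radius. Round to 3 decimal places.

The farthest pair is (5, 6)–(-5, 1) with squared distance 125. The circle on this segment as diameter has centre (0, 3.5) and r² = 125/4 = 31.25.
Check (4, 1): distance² to centre = 22.25 ≤ 31.25, so it lies inside.
All remaining points lie in this disk, and no smaller disk contains both endpoints, so this is the minimum enclosing circle.
r = √(31.25) ≈ 5.590.

5.590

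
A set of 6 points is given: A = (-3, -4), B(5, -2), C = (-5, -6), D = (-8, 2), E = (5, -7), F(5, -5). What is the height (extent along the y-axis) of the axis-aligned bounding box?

9

max y = 2, min y = -7, so height = 9.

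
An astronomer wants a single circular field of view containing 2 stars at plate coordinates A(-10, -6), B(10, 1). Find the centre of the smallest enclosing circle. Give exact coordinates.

(0, -2.5)

The smallest circle enclosing two points has them as diameter endpoints.
Centre = midpoint = (0, -2.5); r² = |AB|²/4 = 449/4 = 112.25.
Centre = (0, -2.5).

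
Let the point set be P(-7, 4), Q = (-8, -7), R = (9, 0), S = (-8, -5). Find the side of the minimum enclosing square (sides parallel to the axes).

17

The bounding box has width 17 and height 11.
An axis-aligned square enclosing the set must have side ≥ max(width, height).
So the minimum side is max(17, 11) = 17.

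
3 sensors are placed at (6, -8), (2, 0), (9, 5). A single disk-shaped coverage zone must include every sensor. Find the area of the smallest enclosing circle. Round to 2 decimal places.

Call the three points A, B, C in the order given.
Side lengths²: AB² = 80, AC² = 178, BC² = 74.
Since AC² = 178 ≥ 80 + 74 = 154, the angle opposite AC is not acute, so the smallest enclosing circle has AC as diameter.
Centre = midpoint of AC = (7.5, -1.5), r² = 178/4 = 44.5.
Area = π·r² = π·44.5 ≈ 139.80.

139.80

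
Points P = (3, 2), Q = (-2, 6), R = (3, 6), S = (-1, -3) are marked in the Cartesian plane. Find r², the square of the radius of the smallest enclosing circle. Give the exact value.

3977/162

By Welzl's lemma the MEC is supported by two points (diametrically opposite) or three points (on a circumcircle).
The minimum enclosing circle is determined by three boundary points: Q, R, S.
Their circumcentre is (0.5, 31/18) with r² = 3977/162.
The farthest remaining point P is at distance² 1025/162 ≤ 3977/162.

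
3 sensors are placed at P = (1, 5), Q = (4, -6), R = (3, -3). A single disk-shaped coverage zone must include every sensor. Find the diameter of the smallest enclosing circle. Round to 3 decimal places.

11.402

Side lengths²: PQ² = 130, PR² = 68, QR² = 10.
Since PQ² = 130 ≥ 68 + 10 = 78, the angle opposite PQ is not acute, so the smallest enclosing circle has PQ as diameter.
Centre = midpoint of PQ = (2.5, -0.5), r² = 130/4 = 32.5.
Diameter = 2r = 2√(32.5) ≈ 11.402.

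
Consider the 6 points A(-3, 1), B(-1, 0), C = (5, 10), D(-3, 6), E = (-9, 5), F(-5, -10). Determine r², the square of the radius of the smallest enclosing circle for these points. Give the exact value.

125

By Welzl's lemma the MEC is supported by two points (diametrically opposite) or three points (on a circumcircle).
The farthest pair is C–F with squared distance 500. The circle on this segment as diameter has centre (0, 0) and r² = 500/4 = 125.
Check A: distance² to centre = 10 ≤ 125, so it lies inside.
All remaining points lie in this disk, and no smaller disk contains both endpoints, so this is the minimum enclosing circle.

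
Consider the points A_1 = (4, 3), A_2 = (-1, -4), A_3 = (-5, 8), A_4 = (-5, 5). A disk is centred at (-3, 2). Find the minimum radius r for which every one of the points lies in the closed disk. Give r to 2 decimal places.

7.07

The required radius is the distance from (-3, 2) to the farthest point.
Squared distances: 50, 40, 40, 13.
Maximum is 50, attained at A_1.
r = √50 ≈ 7.07.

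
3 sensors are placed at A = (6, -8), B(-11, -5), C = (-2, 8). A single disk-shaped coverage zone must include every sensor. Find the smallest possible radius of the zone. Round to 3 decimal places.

Side lengths²: AB² = 298, AC² = 320, BC² = 250.
Since AC² = 320 < 298 + 250 = 548, the triangle is acute, so the smallest enclosing circle is the circumcircle.
Circumcentre = (-52/31, -57/31), r² = 93125/961.
r = √(93125/961) ≈ 9.844.

9.844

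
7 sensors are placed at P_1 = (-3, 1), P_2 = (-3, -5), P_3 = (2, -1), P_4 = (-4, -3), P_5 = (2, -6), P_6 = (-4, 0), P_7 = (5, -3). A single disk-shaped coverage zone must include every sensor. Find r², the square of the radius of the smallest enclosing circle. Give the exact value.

1105/49

A smallest enclosing disk is always determined by at most three of the input points on its boundary.
The minimum enclosing circle is determined by three boundary points: P_2, P_6, P_7.
Their circumcentre is (3/7, -12/7) with r² = 1105/49.
The farthest remaining point P_4 is at distance² 1042/49 ≤ 1105/49.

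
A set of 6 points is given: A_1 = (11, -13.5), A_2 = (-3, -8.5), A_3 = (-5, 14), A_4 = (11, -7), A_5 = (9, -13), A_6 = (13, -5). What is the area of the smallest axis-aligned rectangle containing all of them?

495

x ranges over [-5, 13], width 18.
y ranges over [-13.5, 14], height 27.5.
Area = 18 × 27.5 = 495.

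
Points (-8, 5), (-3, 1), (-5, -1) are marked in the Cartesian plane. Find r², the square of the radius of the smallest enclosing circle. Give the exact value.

205/18

Call the three points A, B, C in the order given.
Side lengths²: AB² = 41, AC² = 45, BC² = 8.
Since AC² = 45 < 41 + 8 = 49, the triangle is acute, so the smallest enclosing circle is the circumcircle.
Circumcentre = (-37/6, 13/6), r² = 205/18.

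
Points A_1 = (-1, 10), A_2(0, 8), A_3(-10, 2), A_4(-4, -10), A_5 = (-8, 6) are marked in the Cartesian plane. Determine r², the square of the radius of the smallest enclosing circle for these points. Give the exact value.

The minimum enclosing circle of a finite set is fixed by two of the points (as a diameter) or three (as a circumcircle).
The farthest pair is A_1–A_4 with squared distance 409. The circle on this segment as diameter has centre (-2.5, 0) and r² = 409/4 = 102.25.
Check A_2: distance² to centre = 70.25 ≤ 102.25, so it lies inside.
All remaining points lie in this disk, and no smaller disk contains both endpoints, so this is the minimum enclosing circle.

102.25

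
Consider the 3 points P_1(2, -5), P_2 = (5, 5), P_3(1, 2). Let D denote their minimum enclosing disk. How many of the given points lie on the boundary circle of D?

2

Side lengths²: P_1P_2² = 109, P_1P_3² = 50, P_2P_3² = 25.
Since P_1P_2² = 109 ≥ 50 + 25 = 75, the angle opposite P_1P_2 is not acute, so the smallest enclosing circle has P_1P_2 as diameter.
Centre = midpoint of P_1P_2 = (3.5, 0), r² = 109/4 = 27.25.
The points at distance exactly r from the centre are P_1, P_2 — 2 points.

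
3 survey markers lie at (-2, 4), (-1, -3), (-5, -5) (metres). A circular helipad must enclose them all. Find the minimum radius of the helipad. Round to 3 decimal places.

4.743

Call the three points A, B, C in the order given.
Side lengths²: AB² = 50, AC² = 90, BC² = 20.
Since AC² = 90 ≥ 50 + 20 = 70, the angle opposite AC is not acute, so the smallest enclosing circle has AC as diameter.
Centre = midpoint of AC = (-3.5, -0.5), r² = 90/4 = 22.5.
r = √(22.5) ≈ 4.743.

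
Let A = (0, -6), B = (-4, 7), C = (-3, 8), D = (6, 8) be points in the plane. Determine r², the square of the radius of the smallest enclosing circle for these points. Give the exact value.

By Welzl's lemma the MEC is supported by two points (diametrically opposite) or three points (on a circumcircle).
The minimum enclosing circle is determined by three boundary points: A, C, D.
Their circumcentre is (1.5, 23/14) with r² = 5945/98.
The farthest remaining point B is at distance² 5777/98 ≤ 5945/98.

5945/98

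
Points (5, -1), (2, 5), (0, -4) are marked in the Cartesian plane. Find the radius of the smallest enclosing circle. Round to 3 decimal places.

Call the three points A, B, C in the order given.
Side lengths²: AB² = 45, AC² = 34, BC² = 85.
Since BC² = 85 ≥ 45 + 34 = 79, the angle opposite BC is not acute, so the smallest enclosing circle has BC as diameter.
Centre = midpoint of BC = (1, 0.5), r² = 85/4 = 21.25.
r = √(21.25) ≈ 4.610.

4.610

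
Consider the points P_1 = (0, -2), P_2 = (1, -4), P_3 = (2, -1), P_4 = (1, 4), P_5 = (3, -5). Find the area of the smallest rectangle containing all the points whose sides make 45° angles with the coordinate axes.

In coordinates u = x + y, v = x − y the rectangle is axis-aligned; the map (x,y)→(u,v) scales areas by 2.
u-values: -2, -3, 1, 5, -2; range = 5 − (-3) = 8.
v-values: 2, 5, 3, -3, 8; range = 8 − (-3) = 11.
Area = (8 × 11) / 2 = 44.

44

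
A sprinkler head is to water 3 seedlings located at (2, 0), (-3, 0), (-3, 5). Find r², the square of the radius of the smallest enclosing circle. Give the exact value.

12.5

Call the three points A, B, C in the order given.
Side lengths²: AB² = 25, AC² = 50, BC² = 25.
Since AC² = 50 ≥ 25 + 25 = 50, the angle opposite AC is not acute, so the smallest enclosing circle has AC as diameter.
Centre = midpoint of AC = (-0.5, 2.5), r² = 50/4 = 12.5.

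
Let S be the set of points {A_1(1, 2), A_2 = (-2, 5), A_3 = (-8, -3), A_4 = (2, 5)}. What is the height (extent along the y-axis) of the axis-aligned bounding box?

8

max y = 5, min y = -3, so height = 8.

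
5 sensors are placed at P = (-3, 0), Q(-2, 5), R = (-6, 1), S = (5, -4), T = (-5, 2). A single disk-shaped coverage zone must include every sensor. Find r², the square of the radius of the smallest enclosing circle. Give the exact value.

The minimum enclosing circle of a finite set is fixed by two of the points (as a diameter) or three (as a circumcircle).
The minimum enclosing circle is determined by three boundary points: Q, R, S.
Their circumcentre is (-0.1875, -0.8125) with r² = 37.0703125.
The farthest remaining point T is at distance² 31.0703125 ≤ 37.0703125.

37.0703125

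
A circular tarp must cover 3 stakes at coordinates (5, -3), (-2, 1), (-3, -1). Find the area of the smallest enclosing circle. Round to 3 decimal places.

53.572

Call the three points A, B, C in the order given.
Side lengths²: AB² = 65, AC² = 68, BC² = 5.
Since AC² = 68 < 65 + 5 = 70, the triangle is acute, so the smallest enclosing circle is the circumcircle.
Circumcentre = (19/18, -16/9), r² = 5525/324.
Area = π·r² = π·5525/324 ≈ 53.572.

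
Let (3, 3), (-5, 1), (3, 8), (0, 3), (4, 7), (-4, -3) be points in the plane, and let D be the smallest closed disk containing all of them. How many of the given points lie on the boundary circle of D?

The farthest pair is (3, 8)–(-4, -3) with squared distance 170. The circle on this segment as diameter has centre (-0.5, 2.5) and r² = 170/4 = 42.5.
Check (3, 3): distance² to centre = 12.5 ≤ 42.5, so it lies inside.
All remaining points lie in this disk, and no smaller disk contains both endpoints, so this is the minimum enclosing circle.
The points at distance exactly r from the centre are (3, 8), (-4, -3) — 2 points.

2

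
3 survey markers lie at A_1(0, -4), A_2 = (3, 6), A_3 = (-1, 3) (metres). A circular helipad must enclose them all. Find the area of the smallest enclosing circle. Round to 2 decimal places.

Side lengths²: A_1A_2² = 109, A_1A_3² = 50, A_2A_3² = 25.
Since A_1A_2² = 109 ≥ 50 + 25 = 75, the angle opposite A_1A_2 is not acute, so the smallest enclosing circle has A_1A_2 as diameter.
Centre = midpoint of A_1A_2 = (1.5, 1), r² = 109/4 = 27.25.
Area = π·r² = π·27.25 ≈ 85.61.

85.61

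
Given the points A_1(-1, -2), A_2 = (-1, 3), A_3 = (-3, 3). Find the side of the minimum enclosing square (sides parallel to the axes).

The bounding box has width 2 and height 5.
An axis-aligned square enclosing the set must have side ≥ max(width, height).
So the minimum side is max(2, 5) = 5.

5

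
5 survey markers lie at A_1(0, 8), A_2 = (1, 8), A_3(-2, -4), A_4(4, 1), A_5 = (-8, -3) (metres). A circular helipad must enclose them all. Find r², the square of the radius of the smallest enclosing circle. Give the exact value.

The minimum enclosing circle is determined by three boundary points: A_2, A_4, A_5.
Their circumcentre is (-73/24, 2.125) with r² = 14645/288.
The farthest remaining point A_1 is at distance² 12605/288 ≤ 14645/288.

14645/288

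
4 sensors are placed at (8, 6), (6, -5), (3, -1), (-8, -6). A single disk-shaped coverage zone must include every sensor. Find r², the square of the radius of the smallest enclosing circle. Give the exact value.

100

The minimum enclosing circle of a finite set is fixed by two of the points (as a diameter) or three (as a circumcircle).
The farthest pair is (8, 6)–(-8, -6) with squared distance 400. The circle on this segment as diameter has centre (0, 0) and r² = 400/4 = 100.
Check (6, -5): distance² to centre = 61 ≤ 100, so it lies inside.
All remaining points lie in this disk, and no smaller disk contains both endpoints, so this is the minimum enclosing circle.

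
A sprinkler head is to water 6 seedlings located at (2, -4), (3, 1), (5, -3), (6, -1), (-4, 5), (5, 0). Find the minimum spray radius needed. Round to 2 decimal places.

The farthest pair is (5, -3)–(-4, 5) with squared distance 145. The circle on this segment as diameter has centre (0.5, 1) and r² = 145/4 = 36.25.
Check (2, -4): distance² to centre = 27.25 ≤ 36.25, so it lies inside.
All remaining points lie in this disk, and no smaller disk contains both endpoints, so this is the minimum enclosing circle.
r = √(36.25) ≈ 6.02.

6.02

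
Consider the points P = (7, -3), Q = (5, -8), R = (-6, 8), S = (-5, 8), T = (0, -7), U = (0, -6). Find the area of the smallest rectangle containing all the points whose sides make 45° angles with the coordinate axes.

148.5

In coordinates u = x + y, v = x − y the rectangle is axis-aligned; the map (x,y)→(u,v) scales areas by 2.
u-values: 4, -3, 2, 3, -7, -6; range = 4 − (-7) = 11.
v-values: 10, 13, -14, -13, 7, 6; range = 13 − (-14) = 27.
Area = (11 × 27) / 2 = 148.5.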